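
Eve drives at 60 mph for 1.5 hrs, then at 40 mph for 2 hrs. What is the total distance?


Leg 1 distance:
60 x 1.5 = 90 miles
Leg 2 distance:
40 x 2 = 80 miles
Total distance:
90 + 80 = 170 miles

170 miles


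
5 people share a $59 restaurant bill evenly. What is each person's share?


Total bill: $59
Number of people: 5
Each pays: $59 / 5 = $11.80

$11.80


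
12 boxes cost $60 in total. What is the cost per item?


Total cost: $60
Number of items: 12
Unit price: $60 / 12 = $5

$5


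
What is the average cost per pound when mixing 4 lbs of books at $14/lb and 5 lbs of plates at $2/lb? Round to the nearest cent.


Cost of books:
4 x $14 = $56
Cost of plates:
5 x $2 = $10
Total cost: $56 + $10 = $66
Total weight: 9 lbs
Average: $66 / 9 = $7.3333... ≈ $7.33/lb

$7.33/lb


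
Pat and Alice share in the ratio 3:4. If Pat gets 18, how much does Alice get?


Find the multiplier:
18 / 3 = 6
Apply to Alice's share:
4 x 6 = 24

24


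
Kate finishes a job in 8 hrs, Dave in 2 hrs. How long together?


Kate's rate: 1/8 of the job per hour
Dave's rate: 1/2 of the job per hour
Combined rate: 1/8 + 1/2 = 5/8 per hour
Time = 1 / (5/8) = 8/5 = 1.6 hours

1.6 hours


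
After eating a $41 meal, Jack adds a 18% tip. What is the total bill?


Calculate the tip:
18% of $41 = $7.38
Add tip to meal cost:
$41 + $7.38 = $48.38

$48.38


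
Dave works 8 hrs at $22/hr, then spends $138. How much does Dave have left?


Calculate earnings:
8 x $22 = $176
Subtract spending:
$176 - $138 = $38

$38


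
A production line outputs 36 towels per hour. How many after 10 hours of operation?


Production rate: 36 towels per hour
Time: 10 hours
Total: 36 x 10 = 360 towels

360 towels


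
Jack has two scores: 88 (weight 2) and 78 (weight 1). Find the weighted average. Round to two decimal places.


Weighted sum:
2 x 88 + 1 x 78 = 254
Total weight:
2 + 1 = 3
Weighted average:
254 / 3 = 84.6666... ≈ 84.67

84.67


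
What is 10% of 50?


Convert percentage to decimal:
10% = 0.1
Multiply:
50 x 0.1 = 5

5


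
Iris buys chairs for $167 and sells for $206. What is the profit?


Selling price = $206
Cost price = $167
Profit = selling price - cost price:
Profit = $206 - $167 = $39

$39


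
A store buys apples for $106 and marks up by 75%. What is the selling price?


Calculate the markup amount:
75% of $106 = $79.50
Add to cost:
$106 + $79.50 = $185.50

$185.50


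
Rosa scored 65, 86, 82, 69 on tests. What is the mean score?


Add the scores:
65 + 86 + 82 + 69 = 302
Divide by the number of tests:
302 / 4 = 75.5

75.5


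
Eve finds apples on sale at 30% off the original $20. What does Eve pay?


Calculate the discount amount:
30% of $20 = $6
Subtract from original:
$20 - $6 = $14

$14


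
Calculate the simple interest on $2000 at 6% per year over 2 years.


Use the formula I = P x R x T / 100
P x R x T = 2000 x 6 x 2 = 24000
I = 24000 / 100 = $240

$240


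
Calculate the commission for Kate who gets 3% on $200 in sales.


Convert rate to decimal:
3% = 0.03
Multiply by sales:
$200 x 0.03 = $6

$6


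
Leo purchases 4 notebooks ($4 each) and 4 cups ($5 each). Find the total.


Cost of notebooks:
4 x $4 = $16
Cost of cups:
4 x $5 = $20
Add both:
$16 + $20 = $36

$36


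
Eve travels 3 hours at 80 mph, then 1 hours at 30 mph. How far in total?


Leg 1 distance:
80 x 3 = 240 miles
Leg 2 distance:
30 x 1 = 30 miles
Total distance:
240 + 30 = 270 miles

270 miles


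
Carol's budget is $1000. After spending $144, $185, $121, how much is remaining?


Add up expenses:
$144 + $185 + $121 = $450
Subtract from budget:
$1000 - $450 = $550

$550


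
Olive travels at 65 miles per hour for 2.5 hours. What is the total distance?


Use the formula: distance = speed x time
Speed = 65 mph, Time = 2.5 hours
65 x 2.5 = 162.5 miles

162.5 miles


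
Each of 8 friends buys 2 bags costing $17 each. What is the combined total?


Cost per person:
2 x $17 = $34
Group total:
8 x $34 = $272

$272


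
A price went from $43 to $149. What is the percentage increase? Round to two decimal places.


Find the absolute change:
|149 - 43| = 106
Divide by original and multiply by 100:
106 / 43 x 100 = 246.5116...% ≈ 246.51%

246.51%


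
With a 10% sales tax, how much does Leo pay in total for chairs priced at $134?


Calculate the tax:
10% of $134 = $13.40
Add tax to price:
$134 + $13.40 = $147.40

$147.40


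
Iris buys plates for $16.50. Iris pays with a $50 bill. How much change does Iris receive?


Start with the amount paid:
$50
Subtract the price:
$50 - $16.50 = $33.50

$33.50


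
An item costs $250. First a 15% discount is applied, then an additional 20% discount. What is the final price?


First discount:
15% of $250 = $37.50
Price after first discount:
$250 - $37.50 = $212.50
Second discount:
20% of $212.50 = $42.50
Final price:
$212.50 - $42.50 = $170

$170


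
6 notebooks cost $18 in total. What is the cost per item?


Total cost: $18
Number of items: 6
Unit price: $18 / 6 = $3

$3


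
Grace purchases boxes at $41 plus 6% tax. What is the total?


Calculate the tax:
6% of $41 = $2.46
Add tax to price:
$41 + $2.46 = $43.46

$43.46


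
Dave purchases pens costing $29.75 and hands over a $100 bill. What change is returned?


Start with the amount paid:
$100
Subtract the price:
$100 - $29.75 = $70.25

$70.25


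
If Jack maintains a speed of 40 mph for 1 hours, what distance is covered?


Use the formula: distance = speed x time
Speed = 40 mph, Time = 1 hours
40 x 1 = 40 miles

40 miles


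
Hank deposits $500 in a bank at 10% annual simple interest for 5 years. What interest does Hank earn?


Use the formula I = P x R x T / 100
P x R x T = 500 x 10 x 5 = 25000
I = 25000 / 100 = $250

$250


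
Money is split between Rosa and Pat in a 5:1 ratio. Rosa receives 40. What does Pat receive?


Find the multiplier:
40 / 5 = 8
Apply to Pat's share:
1 x 8 = 8

8


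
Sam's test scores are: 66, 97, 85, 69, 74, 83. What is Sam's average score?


Add the scores:
66 + 97 + 85 + 69 + 74 + 83 = 474
Divide by the number of tests:
474 / 6 = 79

79


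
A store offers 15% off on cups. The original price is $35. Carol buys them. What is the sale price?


Calculate the discount amount:
15% of $35 = $5.25
Subtract from original:
$35 - $5.25 = $29.75

$29.75


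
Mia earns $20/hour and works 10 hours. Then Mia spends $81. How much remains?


Calculate earnings:
10 x $20 = $200
Subtract spending:
$200 - $81 = $119

$119


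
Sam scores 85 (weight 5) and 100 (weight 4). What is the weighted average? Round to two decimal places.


Weighted sum:
5 x 85 + 4 x 100 = 825
Total weight:
5 + 4 = 9
Weighted average:
825 / 9 = 91.6666... ≈ 91.67

91.67


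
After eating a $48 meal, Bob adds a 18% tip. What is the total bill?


Calculate the tip:
18% of $48 = $8.64
Add tip to meal cost:
$48 + $8.64 = $56.64

$56.64


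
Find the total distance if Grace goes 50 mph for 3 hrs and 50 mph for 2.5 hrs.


Leg 1 distance:
50 x 3 = 150 miles
Leg 2 distance:
50 x 2.5 = 125 miles
Total distance:
150 + 125 = 275 miles

275 miles


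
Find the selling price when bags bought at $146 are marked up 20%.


Calculate the markup amount:
20% of $146 = $29.20
Add to cost:
$146 + $29.20 = $175.20

$175.20


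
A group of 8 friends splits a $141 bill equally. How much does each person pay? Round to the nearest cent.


Total bill: $141
Number of people: 8
Each pays: $141 / 8 = $17.625 ≈ $17.63

$17.63


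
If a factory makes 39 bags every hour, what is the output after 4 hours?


Production rate: 39 bags per hour
Time: 4 hours
Total: 39 x 4 = 156 bags

156 bags


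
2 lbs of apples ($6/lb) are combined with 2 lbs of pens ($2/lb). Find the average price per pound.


Cost of apples:
2 x $6 = $12
Cost of pens:
2 x $2 = $4
Total cost: $12 + $4 = $16
Total weight: 4 lbs
Average: $16 / 4 = $4/lb

$4/lb


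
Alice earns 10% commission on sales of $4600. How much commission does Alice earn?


Convert rate to decimal:
10% = 0.1
Multiply by sales:
$4600 x 0.1 = $460

$460


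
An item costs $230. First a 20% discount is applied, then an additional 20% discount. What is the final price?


First discount:
20% of $230 = $46
Price after first discount:
$230 - $46 = $184
Second discount:
20% of $184 = $36.80
Final price:
$184 - $36.80 = $147.20

$147.20


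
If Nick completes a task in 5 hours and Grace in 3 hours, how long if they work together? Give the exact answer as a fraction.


Nick's rate: 1/5 of the job per hour
Grace's rate: 1/3 of the job per hour
Combined rate: 1/5 + 1/3 = 8/15 per hour
Time = 1 / (8/15) = 15/8 hours (≈ 1.88 hours)

15/8 hours


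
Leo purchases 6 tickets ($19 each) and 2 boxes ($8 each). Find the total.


Cost of tickets:
6 x $19 = $114
Cost of boxes:
2 x $8 = $16
Add both:
$114 + $16 = $130

$130


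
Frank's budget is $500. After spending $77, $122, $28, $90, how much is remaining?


Add up expenses:
$77 + $122 + $28 + $90 = $317
Subtract from budget:
$500 - $317 = $183

$183


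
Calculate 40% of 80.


Convert percentage to decimal:
40% = 0.4
Multiply:
80 x 0.4 = 32

32


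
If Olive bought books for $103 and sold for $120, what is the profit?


Selling price = $120
Cost price = $103
Profit = selling price - cost price:
Profit = $120 - $103 = $17

$17


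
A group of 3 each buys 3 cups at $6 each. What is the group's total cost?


Cost per person:
3 x $6 = $18
Group total:
3 x $18 = $54

$54


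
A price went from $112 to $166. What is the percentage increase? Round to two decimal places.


Find the absolute change:
|166 - 112| = 54
Divide by original and multiply by 100:
54 / 112 x 100 = 48.2142...% ≈ 48.21%

48.21%


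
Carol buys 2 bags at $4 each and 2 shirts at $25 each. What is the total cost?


Cost of bags:
2 x $4 = $8
Cost of shirts:
2 x $25 = $50
Add both:
$8 + $50 = $58

$58


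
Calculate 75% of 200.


Convert percentage to decimal:
75% = 0.75
Multiply:
200 x 0.75 = 150

150


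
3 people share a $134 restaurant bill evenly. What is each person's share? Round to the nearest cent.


Total bill: $134
Number of people: 3
Each pays: $134 / 3 = $44.6666... ≈ $44.67

$44.67


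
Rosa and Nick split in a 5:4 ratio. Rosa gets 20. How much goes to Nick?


Find the multiplier:
20 / 5 = 4
Apply to Nick's share:
4 x 4 = 16

16


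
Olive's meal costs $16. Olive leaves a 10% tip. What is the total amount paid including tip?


Calculate the tip:
10% of $16 = $1.60
Add tip to meal cost:
$16 + $1.60 = $17.60

$17.60


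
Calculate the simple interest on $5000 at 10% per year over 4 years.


Use the formula I = P x R x T / 100
P x R x T = 5000 x 10 x 4 = 200000
I = 200000 / 100 = $2000

$2000


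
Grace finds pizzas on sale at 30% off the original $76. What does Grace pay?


Calculate the discount amount:
30% of $76 = $22.80
Subtract from original:
$76 - $22.80 = $53.20

$53.20


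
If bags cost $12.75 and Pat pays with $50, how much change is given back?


Start with the amount paid:
$50
Subtract the price:
$50 - $12.75 = $37.25

$37.25


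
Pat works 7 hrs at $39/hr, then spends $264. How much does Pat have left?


Calculate earnings:
7 x $39 = $273
Subtract spending:
$273 - $264 = $9

$9


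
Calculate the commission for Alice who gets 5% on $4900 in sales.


Convert rate to decimal:
5% = 0.05
Multiply by sales:
$4900 x 0.05 = $245

$245


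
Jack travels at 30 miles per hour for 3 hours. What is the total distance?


Use the formula: distance = speed x time
Speed = 30 mph, Time = 3 hours
30 x 3 = 90 miles

90 miles


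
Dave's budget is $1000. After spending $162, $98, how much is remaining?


Add up expenses:
$162 + $98 = $260
Subtract from budget:
$1000 - $260 = $740

$740


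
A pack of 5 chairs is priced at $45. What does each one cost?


Total cost: $45
Number of items: 5
Unit price: $45 / 5 = $9

$9


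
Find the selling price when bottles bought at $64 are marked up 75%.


Calculate the markup amount:
75% of $64 = $48
Add to cost:
$64 + $48 = $112

$112


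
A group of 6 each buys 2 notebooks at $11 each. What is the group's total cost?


Cost per person:
2 x $11 = $22
Group total:
6 x $22 = $132

$132


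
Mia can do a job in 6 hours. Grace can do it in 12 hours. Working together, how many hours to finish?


Mia's rate: 1/6 of the job per hour
Grace's rate: 1/12 of the job per hour
Combined rate: 1/6 + 1/12 = 1/4 per hour
Time = 1 / (1/4) = 4 hours

4 hours


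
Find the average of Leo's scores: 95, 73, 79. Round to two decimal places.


Add the scores:
95 + 73 + 79 = 247
Divide by the number of tests:
247 / 3 = 82.3333... ≈ 82.33

82.33


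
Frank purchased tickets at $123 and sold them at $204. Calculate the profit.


Selling price = $204
Cost price = $123
Profit = selling price - cost price:
Profit = $204 - $123 = $81

$81


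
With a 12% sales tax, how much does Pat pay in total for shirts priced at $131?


Calculate the tax:
12% of $131 = $15.72
Add tax to price:
$131 + $15.72 = $146.72

$146.72


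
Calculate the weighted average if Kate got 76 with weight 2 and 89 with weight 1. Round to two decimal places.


Weighted sum:
2 x 76 + 1 x 89 = 241
Total weight:
2 + 1 = 3
Weighted average:
241 / 3 = 80.3333... ≈ 80.33

80.33


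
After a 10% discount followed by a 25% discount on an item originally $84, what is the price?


First discount:
10% of $84 = $8.40
Price after first discount:
$84 - $8.40 = $75.60
Second discount:
25% of $75.60 = $18.90
Final price:
$75.60 - $18.90 = $56.70

$56.70


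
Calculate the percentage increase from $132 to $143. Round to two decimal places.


Find the absolute change:
|143 - 132| = 11
Divide by original and multiply by 100:
11 / 132 x 100 = 8.3333...% ≈ 8.33%

8.33%


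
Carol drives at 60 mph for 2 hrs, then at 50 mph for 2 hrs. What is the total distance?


Leg 1 distance:
60 x 2 = 120 miles
Leg 2 distance:
50 x 2 = 100 miles
Total distance:
120 + 100 = 220 miles

220 miles


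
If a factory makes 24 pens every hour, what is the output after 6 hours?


Production rate: 24 pens per hour
Time: 6 hours
Total: 24 x 6 = 144 pens

144 pens


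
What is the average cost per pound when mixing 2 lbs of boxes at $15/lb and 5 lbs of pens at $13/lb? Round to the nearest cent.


Cost of boxes:
2 x $15 = $30
Cost of pens:
5 x $13 = $65
Total cost: $30 + $65 = $95
Total weight: 7 lbs
Average: $95 / 7 = $13.5714... ≈ $13.57/lb

$13.57/lb


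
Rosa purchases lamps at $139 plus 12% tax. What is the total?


Calculate the tax:
12% of $139 = $16.68
Add tax to price:
$139 + $16.68 = $155.68

$155.68


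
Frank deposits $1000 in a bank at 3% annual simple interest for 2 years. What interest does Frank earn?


Use the formula I = P x R x T / 100
P x R x T = 1000 x 3 x 2 = 6000
I = 6000 / 100 = $60

$60


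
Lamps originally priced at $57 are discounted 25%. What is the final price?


Calculate the discount amount:
25% of $57 = $14.25
Subtract from original:
$57 - $14.25 = $42.75

$42.75


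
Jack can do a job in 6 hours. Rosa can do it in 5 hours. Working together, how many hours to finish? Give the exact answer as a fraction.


Jack's rate: 1/6 of the job per hour
Rosa's rate: 1/5 of the job per hour
Combined rate: 1/6 + 1/5 = 11/30 per hour
Time = 1 / (11/30) = 30/11 hours (≈ 2.73 hours)

30/11 hours


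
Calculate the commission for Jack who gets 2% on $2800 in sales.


Convert rate to decimal:
2% = 0.02
Multiply by sales:
$2800 x 0.02 = $56

$56


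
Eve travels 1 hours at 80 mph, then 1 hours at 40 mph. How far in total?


Leg 1 distance:
80 x 1 = 80 miles
Leg 2 distance:
40 x 1 = 40 miles
Total distance:
80 + 40 = 120 miles

120 miles


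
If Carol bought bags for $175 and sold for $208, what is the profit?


Selling price = $208
Cost price = $175
Profit = selling price - cost price:
Profit = $208 - $175 = $33

$33


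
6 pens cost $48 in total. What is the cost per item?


Total cost: $48
Number of items: 6
Unit price: $48 / 6 = $8

$8


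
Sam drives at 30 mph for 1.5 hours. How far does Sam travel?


Use the formula: distance = speed x time
Speed = 30 mph, Time = 1.5 hours
30 x 1.5 = 45 miles

45 miles


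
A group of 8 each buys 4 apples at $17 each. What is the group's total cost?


Cost per person:
4 x $17 = $68
Group total:
8 x $68 = $544

$544


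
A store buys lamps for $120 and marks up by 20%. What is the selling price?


Calculate the markup amount:
20% of $120 = $24
Add to cost:
$120 + $24 = $144

$144


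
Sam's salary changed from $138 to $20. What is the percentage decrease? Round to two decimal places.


Find the absolute change:
|20 - 138| = 118
Divide by original and multiply by 100:
118 / 138 x 100 = 85.5072...% ≈ 85.51%

85.51%


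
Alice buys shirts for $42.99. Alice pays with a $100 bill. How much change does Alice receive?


Start with the amount paid:
$100
Subtract the price:
$100 - $42.99 = $57.01

$57.01


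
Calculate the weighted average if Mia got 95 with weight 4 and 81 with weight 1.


Weighted sum:
4 x 95 + 1 x 81 = 461
Total weight:
4 + 1 = 5
Weighted average:
461 / 5 = 92.2

92.2


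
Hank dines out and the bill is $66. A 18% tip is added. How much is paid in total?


Calculate the tip:
18% of $66 = $11.88
Add tip to meal cost:
$66 + $11.88 = $77.88

$77.88


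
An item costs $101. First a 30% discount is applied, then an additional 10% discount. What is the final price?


First discount:
30% of $101 = $30.30
Price after first discount:
$101 - $30.30 = $70.70
Second discount:
10% of $70.70 = $7.07
Final price:
$70.70 - $7.07 = $63.63

$63.63


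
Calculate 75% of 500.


Convert percentage to decimal:
75% = 0.75
Multiply:
500 x 0.75 = 375

375


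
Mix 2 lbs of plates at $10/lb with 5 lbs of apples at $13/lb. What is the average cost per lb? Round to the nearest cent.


Cost of plates:
2 x $10 = $20
Cost of apples:
5 x $13 = $65
Total cost: $20 + $65 = $85
Total weight: 7 lbs
Average: $85 / 7 = $12.1428... ≈ $12.14/lb

$12.14/lb


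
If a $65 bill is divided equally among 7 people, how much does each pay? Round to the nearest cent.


Total bill: $65
Number of people: 7
Each pays: $65 / 7 = $9.2857... ≈ $9.29

$9.29


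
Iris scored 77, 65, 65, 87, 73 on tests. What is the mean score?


Add the scores:
77 + 65 + 65 + 87 + 73 = 367
Divide by the number of tests:
367 / 5 = 73.4

73.4


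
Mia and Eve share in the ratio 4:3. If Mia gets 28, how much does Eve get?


Find the multiplier:
28 / 4 = 7
Apply to Eve's share:
3 x 7 = 21

21


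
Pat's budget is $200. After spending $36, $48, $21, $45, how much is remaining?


Add up expenses:
$36 + $48 + $21 + $45 = $150
Subtract from budget:
$200 - $150 = $50

$50


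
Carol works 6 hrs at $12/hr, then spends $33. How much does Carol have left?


Calculate earnings:
6 x $12 = $72
Subtract spending:
$72 - $33 = $39

$39


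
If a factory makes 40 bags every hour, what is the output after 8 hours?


Production rate: 40 bags per hour
Time: 8 hours
Total: 40 x 8 = 320 bags

320 bags


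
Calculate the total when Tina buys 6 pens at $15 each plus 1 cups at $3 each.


Cost of pens:
6 x $15 = $90
Cost of cups:
1 x $3 = $3
Add both:
$90 + $3 = $93

$93


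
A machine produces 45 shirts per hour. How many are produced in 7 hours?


Production rate: 45 shirts per hour
Time: 7 hours
Total: 45 x 7 = 315 shirts

315 shirts


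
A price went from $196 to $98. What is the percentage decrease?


Find the absolute change:
|98 - 196| = 98
Divide by original and multiply by 100:
98 / 196 x 100 = 50%

50%


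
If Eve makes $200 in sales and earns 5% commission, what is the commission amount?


Convert rate to decimal:
5% = 0.05
Multiply by sales:
$200 x 0.05 = $10

$10


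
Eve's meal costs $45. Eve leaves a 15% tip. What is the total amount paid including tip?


Calculate the tip:
15% of $45 = $6.75
Add tip to meal cost:
$45 + $6.75 = $51.75

$51.75


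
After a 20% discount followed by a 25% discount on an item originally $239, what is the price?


First discount:
20% of $239 = $47.80
Price after first discount:
$239 - $47.80 = $191.20
Second discount:
25% of $191.20 = $47.80
Final price:
$191.20 - $47.80 = $143.40

$143.40


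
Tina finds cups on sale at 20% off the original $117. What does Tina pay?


Calculate the discount amount:
20% of $117 = $23.40
Subtract from original:
$117 - $23.40 = $93.60

$93.60


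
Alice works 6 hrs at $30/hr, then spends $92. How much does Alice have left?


Calculate earnings:
6 x $30 = $180
Subtract spending:
$180 - $92 = $88

$88


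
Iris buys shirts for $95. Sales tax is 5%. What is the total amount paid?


Calculate the tax:
5% of $95 = $4.75
Add tax to price:
$95 + $4.75 = $99.75

$99.75


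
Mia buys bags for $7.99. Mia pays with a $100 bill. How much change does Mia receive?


Start with the amount paid:
$100
Subtract the price:
$100 - $7.99 = $92.01

$92.01


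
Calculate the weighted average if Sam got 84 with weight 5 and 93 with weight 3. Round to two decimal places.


Weighted sum:
5 x 84 + 3 x 93 = 699
Total weight:
5 + 3 = 8
Weighted average:
699 / 8 = 87.375 ≈ 87.38

87.38


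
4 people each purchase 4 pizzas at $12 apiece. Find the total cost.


Cost per person:
4 x $12 = $48
Group total:
4 x $48 = $192

$192


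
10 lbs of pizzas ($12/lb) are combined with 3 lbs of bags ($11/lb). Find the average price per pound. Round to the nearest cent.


Cost of pizzas:
10 x $12 = $120
Cost of bags:
3 x $11 = $33
Total cost: $120 + $33 = $153
Total weight: 13 lbs
Average: $153 / 13 = $11.7692... ≈ $11.77/lb

$11.77/lb


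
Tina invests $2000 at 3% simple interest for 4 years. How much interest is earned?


Use the formula I = P x R x T / 100
P x R x T = 2000 x 3 x 4 = 24000
I = 24000 / 100 = $240

$240


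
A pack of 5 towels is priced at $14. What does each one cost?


Total cost: $14
Number of items: 5
Unit price: $14 / 5 = $2.80

$2.80


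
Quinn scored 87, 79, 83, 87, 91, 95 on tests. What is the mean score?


Add the scores:
87 + 79 + 83 + 87 + 91 + 95 = 522
Divide by the number of tests:
522 / 6 = 87

87


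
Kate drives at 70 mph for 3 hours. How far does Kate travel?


Use the formula: distance = speed x time
Speed = 70 mph, Time = 3 hours
70 x 3 = 210 miles

210 miles


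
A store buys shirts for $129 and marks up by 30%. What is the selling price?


Calculate the markup amount:
30% of $129 = $38.70
Add to cost:
$129 + $38.70 = $167.70

$167.70


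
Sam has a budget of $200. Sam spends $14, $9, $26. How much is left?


Add up expenses:
$14 + $9 + $26 = $49
Subtract from budget:
$200 - $49 = $151

$151


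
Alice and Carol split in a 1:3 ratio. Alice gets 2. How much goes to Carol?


Find the multiplier:
2 / 1 = 2
Apply to Carol's share:
3 x 2 = 6

6


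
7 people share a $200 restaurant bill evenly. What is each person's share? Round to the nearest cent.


Total bill: $200
Number of people: 7
Each pays: $200 / 7 = $28.5714... ≈ $28.57

$28.57


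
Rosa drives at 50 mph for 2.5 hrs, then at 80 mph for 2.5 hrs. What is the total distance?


Leg 1 distance:
50 x 2.5 = 125 miles
Leg 2 distance:
80 x 2.5 = 200 miles
Total distance:
125 + 200 = 325 miles

325 miles


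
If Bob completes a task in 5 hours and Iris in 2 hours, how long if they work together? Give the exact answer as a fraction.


Bob's rate: 1/5 of the job per hour
Iris's rate: 1/2 of the job per hour
Combined rate: 1/5 + 1/2 = 7/10 per hour
Time = 1 / (7/10) = 10/7 hours (≈ 1.43 hours)

10/7 hours


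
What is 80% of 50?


Convert percentage to decimal:
80% = 0.8
Multiply:
50 x 0.8 = 40

40


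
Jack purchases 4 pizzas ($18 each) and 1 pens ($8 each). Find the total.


Cost of pizzas:
4 x $18 = $72
Cost of pens:
1 x $8 = $8
Add both:
$72 + $8 = $80

$80


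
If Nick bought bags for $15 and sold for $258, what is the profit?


Selling price = $258
Cost price = $15
Profit = selling price - cost price:
Profit = $258 - $15 = $243

$243


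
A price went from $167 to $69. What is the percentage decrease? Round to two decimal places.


Find the absolute change:
|69 - 167| = 98
Divide by original and multiply by 100:
98 / 167 x 100 = 58.6826...% ≈ 58.68%

58.68%


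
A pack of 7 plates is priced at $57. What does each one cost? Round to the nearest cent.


Total cost: $57
Number of items: 7
Unit price: $57 / 7 = $8.1428... ≈ $8.14

$8.14


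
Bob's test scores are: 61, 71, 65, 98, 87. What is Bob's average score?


Add the scores:
61 + 71 + 65 + 98 + 87 = 382
Divide by the number of tests:
382 / 5 = 76.4

76.4


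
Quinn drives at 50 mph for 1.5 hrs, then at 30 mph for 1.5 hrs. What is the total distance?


Leg 1 distance:
50 x 1.5 = 75 miles
Leg 2 distance:
30 x 1.5 = 45 miles
Total distance:
75 + 45 = 120 miles

120 miles


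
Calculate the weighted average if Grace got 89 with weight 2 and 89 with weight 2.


Weighted sum:
2 x 89 + 2 x 89 = 356
Total weight:
2 + 2 = 4
Weighted average:
356 / 4 = 89

89


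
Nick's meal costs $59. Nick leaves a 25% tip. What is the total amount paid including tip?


Calculate the tip:
25% of $59 = $14.75
Add tip to meal cost:
$59 + $14.75 = $73.75

$73.75


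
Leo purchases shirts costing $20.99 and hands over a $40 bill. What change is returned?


Start with the amount paid:
$40
Subtract the price:
$40 - $20.99 = $19.01

$19.01


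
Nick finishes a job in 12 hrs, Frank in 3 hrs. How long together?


Nick's rate: 1/12 of the job per hour
Frank's rate: 1/3 of the job per hour
Combined rate: 1/12 + 1/3 = 5/12 per hour
Time = 1 / (5/12) = 12/5 = 2.4 hours

2.4 hours


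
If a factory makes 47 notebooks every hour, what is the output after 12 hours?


Production rate: 47 notebooks per hour
Time: 12 hours
Total: 47 x 12 = 564 notebooks

564 notebooks


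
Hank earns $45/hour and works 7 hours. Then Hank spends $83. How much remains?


Calculate earnings:
7 x $45 = $315
Subtract spending:
$315 - $83 = $232

$232


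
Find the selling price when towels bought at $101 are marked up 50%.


Calculate the markup amount:
50% of $101 = $50.50
Add to cost:
$101 + $50.50 = $151.50

$151.50


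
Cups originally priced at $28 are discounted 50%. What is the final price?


Calculate the discount amount:
50% of $28 = $14
Subtract from original:
$28 - $14 = $14

$14


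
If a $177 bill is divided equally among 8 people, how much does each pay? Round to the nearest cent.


Total bill: $177
Number of people: 8
Each pays: $177 / 8 = $22.125 ≈ $22.13

$22.13


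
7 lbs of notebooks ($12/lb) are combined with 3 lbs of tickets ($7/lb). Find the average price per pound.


Cost of notebooks:
7 x $12 = $84
Cost of tickets:
3 x $7 = $21
Total cost: $84 + $21 = $105
Total weight: 10 lbs
Average: $105 / 10 = $10.50/lb

$10.50/lb


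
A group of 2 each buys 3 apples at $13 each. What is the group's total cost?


Cost per person:
3 x $13 = $39
Group total:
2 x $39 = $78

$78


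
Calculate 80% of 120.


Convert percentage to decimal:
80% = 0.8
Multiply:
120 x 0.8 = 96

96


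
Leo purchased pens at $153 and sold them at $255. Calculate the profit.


Selling price = $255
Cost price = $153
Profit = selling price - cost price:
Profit = $255 - $153 = $102

$102


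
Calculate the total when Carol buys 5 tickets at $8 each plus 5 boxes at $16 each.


Cost of tickets:
5 x $8 = $40
Cost of boxes:
5 x $16 = $80
Add both:
$40 + $80 = $120

$120


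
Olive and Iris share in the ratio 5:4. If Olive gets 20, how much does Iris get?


Find the multiplier:
20 / 5 = 4
Apply to Iris's share:
4 x 4 = 16

16


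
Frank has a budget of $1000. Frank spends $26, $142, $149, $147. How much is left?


Add up expenses:
$26 + $142 + $149 + $147 = $464
Subtract from budget:
$1000 - $464 = $536

$536


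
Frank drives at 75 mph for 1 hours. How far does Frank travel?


Use the formula: distance = speed x time
Speed = 75 mph, Time = 1 hours
75 x 1 = 75 miles

75 miles


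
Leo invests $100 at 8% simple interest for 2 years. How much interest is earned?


Use the formula I = P x R x T / 100
P x R x T = 100 x 8 x 2 = 1600
I = 1600 / 100 = $16

$16


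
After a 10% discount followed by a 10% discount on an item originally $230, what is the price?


First discount:
10% of $230 = $23
Price after first discount:
$230 - $23 = $207
Second discount:
10% of $207 = $20.70
Final price:
$207 - $20.70 = $186.30

$186.30


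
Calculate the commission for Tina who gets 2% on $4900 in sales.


Convert rate to decimal:
2% = 0.02
Multiply by sales:
$4900 x 0.02 = $98

$98


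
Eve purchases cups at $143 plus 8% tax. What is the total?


Calculate the tax:
8% of $143 = $11.44
Add tax to price:
$143 + $11.44 = $154.44

$154.44


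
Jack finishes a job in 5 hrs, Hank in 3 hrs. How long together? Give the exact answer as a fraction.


Jack's rate: 1/5 of the job per hour
Hank's rate: 1/3 of the job per hour
Combined rate: 1/5 + 1/3 = 8/15 per hour
Time = 1 / (8/15) = 15/8 hours (≈ 1.88 hours)

15/8 hours


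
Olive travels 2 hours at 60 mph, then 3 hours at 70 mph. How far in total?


Leg 1 distance:
60 x 2 = 120 miles
Leg 2 distance:
70 x 3 = 210 miles
Total distance:
120 + 210 = 330 miles

330 miles


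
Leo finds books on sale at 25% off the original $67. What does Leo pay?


Calculate the discount amount:
25% of $67 = $16.75
Subtract from original:
$67 - $16.75 = $50.25

$50.25


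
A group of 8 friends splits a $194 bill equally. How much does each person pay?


Total bill: $194
Number of people: 8
Each pays: $194 / 8 = $24.25

$24.25


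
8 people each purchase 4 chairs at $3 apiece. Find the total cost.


Cost per person:
4 x $3 = $12
Group total:
8 x $12 = $96

$96


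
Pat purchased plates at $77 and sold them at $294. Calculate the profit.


Selling price = $294
Cost price = $77
Profit = selling price - cost price:
Profit = $294 - $77 = $217

$217


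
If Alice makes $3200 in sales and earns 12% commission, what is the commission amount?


Convert rate to decimal:
12% = 0.12
Multiply by sales:
$3200 x 0.12 = $384

$384


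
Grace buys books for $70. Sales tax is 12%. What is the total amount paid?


Calculate the tax:
12% of $70 = $8.40
Add tax to price:
$70 + $8.40 = $78.40

$78.40


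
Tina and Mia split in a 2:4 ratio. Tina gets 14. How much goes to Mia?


Find the multiplier:
14 / 2 = 7
Apply to Mia's share:
4 x 7 = 28

28


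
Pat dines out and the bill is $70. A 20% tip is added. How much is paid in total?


Calculate the tip:
20% of $70 = $14
Add tip to meal cost:
$70 + $14 = $84

$84


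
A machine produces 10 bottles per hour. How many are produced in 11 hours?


Production rate: 10 bottles per hour
Time: 11 hours
Total: 10 x 11 = 110 bottles

110 bottles


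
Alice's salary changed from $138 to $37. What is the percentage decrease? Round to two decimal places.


Find the absolute change:
|37 - 138| = 101
Divide by original and multiply by 100:
101 / 138 x 100 = 73.1884...% ≈ 73.19%

73.19%


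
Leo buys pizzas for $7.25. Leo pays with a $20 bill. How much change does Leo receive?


Start with the amount paid:
$20
Subtract the price:
$20 - $7.25 = $12.75

$12.75


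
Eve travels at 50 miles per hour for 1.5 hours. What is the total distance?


Use the formula: distance = speed x time
Speed = 50 mph, Time = 1.5 hours
50 x 1.5 = 75 miles

75 miles


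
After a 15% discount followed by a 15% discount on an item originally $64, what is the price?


First discount:
15% of $64 = $9.60
Price after first discount:
$64 - $9.60 = $54.40
Second discount:
15% of $54.40 = $8.16
Final price:
$54.40 - $8.16 = $46.24

$46.24


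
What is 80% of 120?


Convert percentage to decimal:
80% = 0.8
Multiply:
120 x 0.8 = 96

96


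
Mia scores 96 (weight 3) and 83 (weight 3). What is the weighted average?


Weighted sum:
3 x 96 + 3 x 83 = 537
Total weight:
3 + 3 = 6
Weighted average:
537 / 6 = 89.5

89.5


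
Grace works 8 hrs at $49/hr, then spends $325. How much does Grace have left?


Calculate earnings:
8 x $49 = $392
Subtract spending:
$392 - $325 = $67

$67


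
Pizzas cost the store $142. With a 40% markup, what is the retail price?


Calculate the markup amount:
40% of $142 = $56.80
Add to cost:
$142 + $56.80 = $198.80

$198.80


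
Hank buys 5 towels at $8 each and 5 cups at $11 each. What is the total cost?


Cost of towels:
5 x $8 = $40
Cost of cups:
5 x $11 = $55
Add both:
$40 + $55 = $95

$95


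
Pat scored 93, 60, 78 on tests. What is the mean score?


Add the scores:
93 + 60 + 78 = 231
Divide by the number of tests:
231 / 3 = 77

77


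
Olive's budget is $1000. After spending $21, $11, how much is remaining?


Add up expenses:
$21 + $11 = $32
Subtract from budget:
$1000 - $32 = $968

$968


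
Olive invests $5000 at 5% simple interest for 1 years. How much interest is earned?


Use the formula I = P x R x T / 100
P x R x T = 5000 x 5 x 1 = 25000
I = 25000 / 100 = $250

$250


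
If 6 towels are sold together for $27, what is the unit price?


Total cost: $27
Number of items: 6
Unit price: $27 / 6 = $4.50

$4.50


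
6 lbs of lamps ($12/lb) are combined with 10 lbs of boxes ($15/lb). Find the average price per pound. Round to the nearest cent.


Cost of lamps:
6 x $12 = $72
Cost of boxes:
10 x $15 = $150
Total cost: $72 + $150 = $222
Total weight: 16 lbs
Average: $222 / 16 = $13.875 ≈ $13.88/lb

$13.88/lb


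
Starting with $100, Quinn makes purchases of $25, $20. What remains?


Add up expenses:
$25 + $20 = $45
Subtract from budget:
$100 - $45 = $55

$55


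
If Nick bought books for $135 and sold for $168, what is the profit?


Selling price = $168
Cost price = $135
Profit = selling price - cost price:
Profit = $168 - $135 = $33

$33


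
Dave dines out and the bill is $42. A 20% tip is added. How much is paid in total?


Calculate the tip:
20% of $42 = $8.40
Add tip to meal cost:
$42 + $8.40 = $50.40

$50.40


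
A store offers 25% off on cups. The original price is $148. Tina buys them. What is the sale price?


Calculate the discount amount:
25% of $148 = $37
Subtract from original:
$148 - $37 = $111

$111


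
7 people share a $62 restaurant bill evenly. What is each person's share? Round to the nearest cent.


Total bill: $62
Number of people: 7
Each pays: $62 / 7 = $8.8571... ≈ $8.86

$8.86


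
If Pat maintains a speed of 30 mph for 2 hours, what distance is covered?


Use the formula: distance = speed x time
Speed = 30 mph, Time = 2 hours
30 x 2 = 60 miles

60 miles


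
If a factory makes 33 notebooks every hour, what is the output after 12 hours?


Production rate: 33 notebooks per hour
Time: 12 hours
Total: 33 x 12 = 396 notebooks

396 notebooks


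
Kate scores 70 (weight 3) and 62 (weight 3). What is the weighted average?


Weighted sum:
3 x 70 + 3 x 62 = 396
Total weight:
3 + 3 = 6
Weighted average:
396 / 6 = 66

66


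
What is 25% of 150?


Convert percentage to decimal:
25% = 0.25
Multiply:
150 x 0.25 = 37.5

37.5


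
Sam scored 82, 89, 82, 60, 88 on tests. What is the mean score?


Add the scores:
82 + 89 + 82 + 60 + 88 = 401
Divide by the number of tests:
401 / 5 = 80.2

80.2


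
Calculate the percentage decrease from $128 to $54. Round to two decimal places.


Find the absolute change:
|54 - 128| = 74
Divide by original and multiply by 100:
74 / 128 x 100 = 57.8125% ≈ 57.81%

57.81%


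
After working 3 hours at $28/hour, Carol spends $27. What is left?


Calculate earnings:
3 x $28 = $84
Subtract spending:
$84 - $27 = $57

$57


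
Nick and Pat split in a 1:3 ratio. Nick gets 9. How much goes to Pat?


Find the multiplier:
9 / 1 = 9
Apply to Pat's share:
3 x 9 = 27

27


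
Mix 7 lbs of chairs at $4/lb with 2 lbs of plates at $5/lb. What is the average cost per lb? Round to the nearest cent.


Cost of chairs:
7 x $4 = $28
Cost of plates:
2 x $5 = $10
Total cost: $28 + $10 = $38
Total weight: 9 lbs
Average: $38 / 9 = $4.2222... ≈ $4.22/lb

$4.22/lb


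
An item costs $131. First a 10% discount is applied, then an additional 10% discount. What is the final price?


First discount:
10% of $131 = $13.10
Price after first discount:
$131 - $13.10 = $117.90
Second discount:
10% of $117.90 = $11.79
Final price:
$117.90 - $11.79 = $106.11

$106.11


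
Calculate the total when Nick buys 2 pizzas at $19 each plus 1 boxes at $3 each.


Cost of pizzas:
2 x $19 = $38
Cost of boxes:
1 x $3 = $3
Add both:
$38 + $3 = $41

$41


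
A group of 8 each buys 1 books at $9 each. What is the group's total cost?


Cost per person:
1 x $9 = $9
Group total:
8 x $9 = $72

$72


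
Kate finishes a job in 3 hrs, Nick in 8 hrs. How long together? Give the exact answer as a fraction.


Kate's rate: 1/3 of the job per hour
Nick's rate: 1/8 of the job per hour
Combined rate: 1/3 + 1/8 = 11/24 per hour
Time = 1 / (11/24) = 24/11 hours (≈ 2.18 hours)

24/11 hours


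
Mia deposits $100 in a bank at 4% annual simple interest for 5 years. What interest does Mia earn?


Use the formula I = P x R x T / 100
P x R x T = 100 x 4 x 5 = 2000
I = 2000 / 100 = $20

$20


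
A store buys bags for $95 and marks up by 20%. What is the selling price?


Calculate the markup amount:
20% of $95 = $19
Add to cost:
$95 + $19 = $114

$114


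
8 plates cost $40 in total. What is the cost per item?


Total cost: $40
Number of items: 8
Unit price: $40 / 8 = $5

$5


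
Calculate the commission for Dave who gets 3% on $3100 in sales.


Convert rate to decimal:
3% = 0.03
Multiply by sales:
$3100 x 0.03 = $93

$93


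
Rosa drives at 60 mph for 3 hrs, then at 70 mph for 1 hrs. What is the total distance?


Leg 1 distance:
60 x 3 = 180 miles
Leg 2 distance:
70 x 1 = 70 miles
Total distance:
180 + 70 = 250 miles

250 miles


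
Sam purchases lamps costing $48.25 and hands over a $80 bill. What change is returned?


Start with the amount paid:
$80
Subtract the price:
$80 - $48.25 = $31.75

$31.75


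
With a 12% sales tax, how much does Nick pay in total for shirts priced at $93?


Calculate the tax:
12% of $93 = $11.16
Add tax to price:
$93 + $11.16 = $104.16

$104.16


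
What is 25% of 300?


Convert percentage to decimal:
25% = 0.25
Multiply:
300 x 0.25 = 75

75


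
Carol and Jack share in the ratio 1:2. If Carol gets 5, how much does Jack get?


Find the multiplier:
5 / 1 = 5
Apply to Jack's share:
2 x 5 = 10

10


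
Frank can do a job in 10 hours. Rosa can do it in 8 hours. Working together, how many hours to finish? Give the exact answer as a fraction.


Frank's rate: 1/10 of the job per hour
Rosa's rate: 1/8 of the job per hour
Combined rate: 1/10 + 1/8 = 9/40 per hour
Time = 1 / (9/40) = 40/9 hours (≈ 4.44 hours)

40/9 hours


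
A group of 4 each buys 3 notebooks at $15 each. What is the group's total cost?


Cost per person:
3 x $15 = $45
Group total:
4 x $45 = $180

$180


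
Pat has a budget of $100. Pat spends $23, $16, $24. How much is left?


Add up expenses:
$23 + $16 + $24 = $63
Subtract from budget:
$100 - $63 = $37

$37


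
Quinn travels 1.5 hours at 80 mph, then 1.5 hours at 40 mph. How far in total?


Leg 1 distance:
80 x 1.5 = 120 miles
Leg 2 distance:
40 x 1.5 = 60 miles
Total distance:
120 + 60 = 180 miles

180 miles
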